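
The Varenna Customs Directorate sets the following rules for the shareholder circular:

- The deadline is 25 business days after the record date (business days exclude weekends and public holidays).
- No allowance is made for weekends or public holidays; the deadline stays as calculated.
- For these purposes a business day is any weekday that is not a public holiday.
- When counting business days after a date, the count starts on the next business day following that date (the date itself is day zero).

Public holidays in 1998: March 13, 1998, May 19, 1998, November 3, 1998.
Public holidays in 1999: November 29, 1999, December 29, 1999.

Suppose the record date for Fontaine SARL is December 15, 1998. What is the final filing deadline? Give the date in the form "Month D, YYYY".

Starting the day after December 15, 1998 and counting 25 business days lands on January 19, 1999.
No adjustment is made for weekends or holidays, so January 19, 1999 stands.
Deadline: January 19, 1999.

January 19, 1999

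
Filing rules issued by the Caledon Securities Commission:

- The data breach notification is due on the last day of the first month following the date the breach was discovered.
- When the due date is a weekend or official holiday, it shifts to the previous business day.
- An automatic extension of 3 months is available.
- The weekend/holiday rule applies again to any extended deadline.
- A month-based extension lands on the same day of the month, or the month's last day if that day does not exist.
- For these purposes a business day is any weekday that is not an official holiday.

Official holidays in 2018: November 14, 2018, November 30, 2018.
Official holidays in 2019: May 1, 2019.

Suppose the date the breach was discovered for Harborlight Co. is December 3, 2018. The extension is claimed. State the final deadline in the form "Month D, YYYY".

April 30, 2019

The first month after December 3, 2018 is January 2019, whose last day is January 31, 2019.
Since January 31, 2019 is a Thursday and not a holiday, the date is unchanged.
Applying the 3 months extension: 3 months after January 31, 2019 is April 30, 2019 (day 31 does not exist in April, so the month's last day is used).
Since April 30, 2019 is a Tuesday and not a holiday, the date is unchanged.
So the filing is due April 30, 2019.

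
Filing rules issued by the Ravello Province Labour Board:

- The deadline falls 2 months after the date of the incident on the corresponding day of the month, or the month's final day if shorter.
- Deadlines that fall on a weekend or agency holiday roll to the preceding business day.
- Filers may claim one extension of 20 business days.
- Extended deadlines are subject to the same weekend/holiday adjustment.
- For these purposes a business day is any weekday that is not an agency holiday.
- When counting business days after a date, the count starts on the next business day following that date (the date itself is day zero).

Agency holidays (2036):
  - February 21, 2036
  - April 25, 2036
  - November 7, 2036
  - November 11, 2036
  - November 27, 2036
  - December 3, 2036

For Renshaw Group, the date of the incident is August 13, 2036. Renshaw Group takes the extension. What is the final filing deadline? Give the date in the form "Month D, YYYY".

November 12, 2036

2 months from August 13, 2036 is October 13, 2036.
October 13, 2036 falls on a Monday, which is a business day, so no adjustment is needed.
The 20-business-day extension runs from October 13, 2036 to November 12, 2036.
November 12, 2036 falls on a Wednesday, which is a business day, so no adjustment is needed.
Deadline: November 12, 2036.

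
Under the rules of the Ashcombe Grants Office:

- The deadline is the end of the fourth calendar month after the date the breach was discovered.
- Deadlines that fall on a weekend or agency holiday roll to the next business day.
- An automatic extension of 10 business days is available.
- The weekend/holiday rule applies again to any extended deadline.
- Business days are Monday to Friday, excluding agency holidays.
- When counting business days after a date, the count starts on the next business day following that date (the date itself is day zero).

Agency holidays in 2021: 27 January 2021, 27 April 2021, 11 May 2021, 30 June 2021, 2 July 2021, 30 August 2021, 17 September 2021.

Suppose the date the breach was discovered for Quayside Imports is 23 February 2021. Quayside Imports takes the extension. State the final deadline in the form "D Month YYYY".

4 months after 23 February 2021 falls in June 2021; the last day of that month is 30 June 2021.
Because 30 June 2021 is a listed holiday, the deadline becomes 1 July 2021 (Thursday).
The 10-business-day extension runs from 1 July 2021 to 16 July 2021.
16 July 2021 (Friday) is already a business day.
Deadline: 16 July 2021.

16 July 2021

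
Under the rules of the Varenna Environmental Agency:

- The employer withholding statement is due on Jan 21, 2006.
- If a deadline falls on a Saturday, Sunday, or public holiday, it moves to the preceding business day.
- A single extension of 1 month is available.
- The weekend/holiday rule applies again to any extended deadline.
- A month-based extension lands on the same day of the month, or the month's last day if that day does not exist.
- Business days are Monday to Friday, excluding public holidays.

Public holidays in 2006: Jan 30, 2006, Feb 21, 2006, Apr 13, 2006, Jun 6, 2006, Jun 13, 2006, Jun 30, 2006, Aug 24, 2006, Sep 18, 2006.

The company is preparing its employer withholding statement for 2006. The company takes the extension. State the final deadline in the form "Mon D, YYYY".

The stated deadline is Jan 21, 2006.
Jan 21, 2006 falls on a Saturday. Rolling to the preceding business day gives Jan 20, 2006, a Friday.
The 1 month extension carries Jan 20, 2006 to Feb 20, 2006.
Feb 20, 2006 falls on a Monday, which is a business day, so no adjustment is needed.
Final deadline: Feb 20, 2006.

Feb 20, 2006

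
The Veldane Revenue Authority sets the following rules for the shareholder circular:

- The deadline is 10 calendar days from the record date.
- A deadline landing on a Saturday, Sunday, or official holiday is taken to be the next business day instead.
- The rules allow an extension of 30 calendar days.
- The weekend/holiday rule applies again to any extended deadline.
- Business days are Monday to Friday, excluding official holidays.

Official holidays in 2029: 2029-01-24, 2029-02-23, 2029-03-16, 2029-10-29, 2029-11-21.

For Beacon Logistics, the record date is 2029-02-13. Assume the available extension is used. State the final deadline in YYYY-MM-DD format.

2029-03-28

From 2029-02-13, 10 calendar days later is 2029-02-23.
Because 2029-02-23 is a listed holiday, the deadline becomes 2029-02-26 (Monday).
The 30-calendar-day extension moves the deadline from 2029-02-26 to 2029-03-28.
2029-03-28 (Wednesday) is already a business day.
Deadline: 2029-03-28.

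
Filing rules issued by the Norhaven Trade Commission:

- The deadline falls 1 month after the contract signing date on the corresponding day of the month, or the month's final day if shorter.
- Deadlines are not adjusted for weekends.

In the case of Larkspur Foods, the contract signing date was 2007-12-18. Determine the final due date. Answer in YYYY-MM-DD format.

2008-01-18

Moving 1 month forward from 2007-12-18 on the corresponding day gives 2008-01-18.
No adjustment is made for weekends or holidays, so 2008-01-18 stands.
The final due date is 2008-01-18.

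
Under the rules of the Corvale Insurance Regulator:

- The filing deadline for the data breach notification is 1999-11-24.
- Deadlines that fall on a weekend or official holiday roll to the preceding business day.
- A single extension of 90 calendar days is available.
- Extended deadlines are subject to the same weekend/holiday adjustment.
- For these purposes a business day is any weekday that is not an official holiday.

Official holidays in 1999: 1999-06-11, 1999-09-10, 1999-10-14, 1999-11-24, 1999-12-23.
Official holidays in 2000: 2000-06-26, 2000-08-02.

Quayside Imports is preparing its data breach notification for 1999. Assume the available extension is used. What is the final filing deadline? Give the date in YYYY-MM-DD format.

The statutory due date is 1999-11-24.
1999-11-24 is a listed holiday; the preceding business day is 1999-11-23 (Tuesday).
Applying the 90-calendar-day extension: 1999-11-23 + 90 days = 2000-02-21.
2000-02-21 (Monday) is already a business day.
Final deadline: 2000-02-21.

2000-02-21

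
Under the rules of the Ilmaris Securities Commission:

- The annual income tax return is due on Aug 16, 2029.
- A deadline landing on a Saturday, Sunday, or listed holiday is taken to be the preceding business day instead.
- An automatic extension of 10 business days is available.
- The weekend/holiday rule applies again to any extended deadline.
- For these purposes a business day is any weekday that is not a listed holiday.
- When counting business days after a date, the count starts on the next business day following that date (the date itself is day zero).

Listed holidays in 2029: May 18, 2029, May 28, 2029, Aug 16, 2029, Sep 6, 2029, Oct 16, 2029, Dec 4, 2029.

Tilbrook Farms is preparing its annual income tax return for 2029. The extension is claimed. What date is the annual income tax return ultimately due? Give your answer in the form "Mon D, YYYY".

The stated deadline is Aug 16, 2029.
Aug 16, 2029 falls on a listed holiday. Rolling to the preceding business day gives Aug 15, 2029, a Wednesday.
The 10-business-day extension runs from Aug 15, 2029 to Aug 30, 2029.
Aug 30, 2029 (Thursday) is already a business day.
Deadline: Aug 30, 2029.

Aug 30, 2029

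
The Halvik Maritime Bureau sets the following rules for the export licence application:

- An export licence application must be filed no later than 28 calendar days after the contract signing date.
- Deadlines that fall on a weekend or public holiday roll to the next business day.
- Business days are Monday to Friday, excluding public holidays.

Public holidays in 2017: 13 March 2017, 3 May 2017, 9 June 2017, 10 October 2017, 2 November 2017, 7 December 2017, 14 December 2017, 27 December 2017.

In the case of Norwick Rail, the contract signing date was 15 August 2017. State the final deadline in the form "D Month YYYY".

From 15 August 2017, 28 calendar days later is 12 September 2017.
12 September 2017 (Tuesday) is already a business day.
So the filing is due 12 September 2017.

12 September 2017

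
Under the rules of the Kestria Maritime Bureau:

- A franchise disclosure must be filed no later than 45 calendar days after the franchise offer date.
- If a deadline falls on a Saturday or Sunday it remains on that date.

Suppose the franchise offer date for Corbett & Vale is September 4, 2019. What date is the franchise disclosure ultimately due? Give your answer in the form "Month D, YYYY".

45 calendar days after September 4, 2019 is October 19, 2019.
October 19, 2019 is a Saturday; no weekend or holiday adjustment applies.
Deadline: October 19, 2019.

October 19, 2019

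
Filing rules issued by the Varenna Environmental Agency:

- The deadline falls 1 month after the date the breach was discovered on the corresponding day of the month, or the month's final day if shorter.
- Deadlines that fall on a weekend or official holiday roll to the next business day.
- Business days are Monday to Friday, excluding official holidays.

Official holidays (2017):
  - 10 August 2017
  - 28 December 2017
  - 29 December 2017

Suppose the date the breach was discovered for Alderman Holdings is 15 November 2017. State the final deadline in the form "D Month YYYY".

15 December 2017

1 month from 15 November 2017 is 15 December 2017.
15 December 2017 (Friday) is already a business day.
The final due date is 15 December 2017.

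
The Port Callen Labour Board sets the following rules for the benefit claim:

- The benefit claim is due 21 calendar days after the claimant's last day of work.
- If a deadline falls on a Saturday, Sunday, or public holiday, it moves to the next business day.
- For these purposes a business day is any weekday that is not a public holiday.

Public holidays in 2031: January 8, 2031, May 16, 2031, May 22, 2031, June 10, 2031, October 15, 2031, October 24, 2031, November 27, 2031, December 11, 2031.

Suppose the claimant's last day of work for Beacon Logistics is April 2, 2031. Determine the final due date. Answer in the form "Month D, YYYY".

Adding 21 calendar days to April 2, 2031 gives April 23, 2031.
April 23, 2031 falls on a Wednesday, which is a business day, so no adjustment is needed.
So the filing is due April 23, 2031.

April 23, 2031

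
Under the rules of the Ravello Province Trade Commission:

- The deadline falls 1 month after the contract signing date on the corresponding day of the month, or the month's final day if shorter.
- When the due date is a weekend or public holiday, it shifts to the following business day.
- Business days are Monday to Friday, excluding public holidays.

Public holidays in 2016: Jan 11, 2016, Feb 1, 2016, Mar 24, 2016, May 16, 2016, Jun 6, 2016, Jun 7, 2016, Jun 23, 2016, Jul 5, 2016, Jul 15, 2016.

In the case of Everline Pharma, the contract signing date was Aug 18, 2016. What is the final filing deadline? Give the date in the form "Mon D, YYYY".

1 month from Aug 18, 2016 is Sep 18, 2016.
Sep 18, 2016 is a Sunday; the next business day is Sep 19, 2016 (Monday).
The final due date is Sep 19, 2016.

Sep 19, 2016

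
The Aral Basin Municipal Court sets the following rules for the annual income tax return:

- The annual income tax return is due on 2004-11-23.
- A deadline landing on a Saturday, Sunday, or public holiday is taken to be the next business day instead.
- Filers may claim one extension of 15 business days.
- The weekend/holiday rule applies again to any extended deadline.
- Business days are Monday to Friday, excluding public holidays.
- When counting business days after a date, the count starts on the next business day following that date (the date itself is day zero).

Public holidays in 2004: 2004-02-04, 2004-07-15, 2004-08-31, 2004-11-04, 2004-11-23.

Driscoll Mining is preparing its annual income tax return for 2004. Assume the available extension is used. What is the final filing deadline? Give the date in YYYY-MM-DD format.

Start from the fixed due date, 2004-11-23.
Because 2004-11-23 is a listed holiday, the deadline becomes 2004-11-24 (Wednesday).
The 15-business-day extension runs from 2004-11-24 to 2004-12-15.
2004-12-15 falls on a Wednesday, which is a business day, so no adjustment is needed.
So the filing is due 2004-12-15.

2004-12-15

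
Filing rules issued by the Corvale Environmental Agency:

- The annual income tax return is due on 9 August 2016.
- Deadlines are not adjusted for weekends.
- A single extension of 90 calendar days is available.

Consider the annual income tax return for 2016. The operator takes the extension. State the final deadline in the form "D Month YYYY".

The stated deadline is 9 August 2016.
9 August 2016 falls on a Tuesday. The rules make no weekend/holiday allowance, so it remains 9 August 2016.
Add the 90 calendar-day extension to 9 August 2016: 7 November 2016.
7 November 2016 falls on a Monday. The rules make no weekend/holiday allowance, so it remains 7 November 2016.
So the filing is due 7 November 2016.

7 November 2016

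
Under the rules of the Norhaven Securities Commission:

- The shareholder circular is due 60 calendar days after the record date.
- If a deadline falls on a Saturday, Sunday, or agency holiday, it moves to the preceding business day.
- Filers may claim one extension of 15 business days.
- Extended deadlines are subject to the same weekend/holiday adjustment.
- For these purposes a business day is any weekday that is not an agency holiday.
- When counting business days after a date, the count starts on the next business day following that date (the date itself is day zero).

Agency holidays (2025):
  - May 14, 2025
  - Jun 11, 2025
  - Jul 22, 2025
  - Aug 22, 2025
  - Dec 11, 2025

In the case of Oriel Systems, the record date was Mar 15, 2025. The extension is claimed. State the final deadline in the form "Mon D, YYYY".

Jun 4, 2025

60 calendar days after Mar 15, 2025 is May 14, 2025.
May 14, 2025 is a listed holiday; the preceding business day is May 13, 2025 (Tuesday).
The 15-business-day extension runs from May 13, 2025 to Jun 4, 2025.
Jun 4, 2025 is a Wednesday and not a listed holiday, so it stands.
Deadline: Jun 4, 2025.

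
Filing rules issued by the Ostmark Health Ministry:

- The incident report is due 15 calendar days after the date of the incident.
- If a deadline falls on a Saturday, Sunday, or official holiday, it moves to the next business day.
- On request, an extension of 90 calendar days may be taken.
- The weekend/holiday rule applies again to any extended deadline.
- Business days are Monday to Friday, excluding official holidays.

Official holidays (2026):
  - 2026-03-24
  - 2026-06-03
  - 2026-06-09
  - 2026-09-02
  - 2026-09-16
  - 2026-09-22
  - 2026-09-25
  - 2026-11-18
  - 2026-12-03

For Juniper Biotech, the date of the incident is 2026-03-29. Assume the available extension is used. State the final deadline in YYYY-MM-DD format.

From 2026-03-29, 15 calendar days later is 2026-04-13.
Since 2026-04-13 is a Monday and not a holiday, the date is unchanged.
Applying the 90-calendar-day extension: 2026-04-13 + 90 days = 2026-07-12.
2026-07-12 is a Sunday, so it moves to the next business day, 2026-07-13 (Monday).
Final deadline: 2026-07-13.

2026-07-13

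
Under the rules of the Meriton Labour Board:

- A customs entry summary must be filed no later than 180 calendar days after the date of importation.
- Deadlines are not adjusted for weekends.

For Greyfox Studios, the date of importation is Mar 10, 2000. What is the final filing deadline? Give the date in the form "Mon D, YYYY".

Trigger date Mar 10, 2000 + 180 calendar days = Sep 6, 2000.
Sep 6, 2000 falls on a Wednesday. The rules make no weekend/holiday allowance, so it remains Sep 6, 2000.
Deadline: Sep 6, 2000.

Sep 6, 2000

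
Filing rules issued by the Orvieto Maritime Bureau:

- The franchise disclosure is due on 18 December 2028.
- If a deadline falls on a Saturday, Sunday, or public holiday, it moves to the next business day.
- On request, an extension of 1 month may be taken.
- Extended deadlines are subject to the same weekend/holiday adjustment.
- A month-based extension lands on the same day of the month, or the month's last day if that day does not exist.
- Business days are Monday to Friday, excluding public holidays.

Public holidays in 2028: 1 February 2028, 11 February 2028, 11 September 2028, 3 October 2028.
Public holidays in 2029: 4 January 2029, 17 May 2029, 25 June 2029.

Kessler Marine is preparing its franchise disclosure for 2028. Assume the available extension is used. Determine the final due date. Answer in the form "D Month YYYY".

18 January 2029

The stated deadline is 18 December 2028.
18 December 2028 falls on a Monday, which is a business day, so no adjustment is needed.
The 1 month extension carries 18 December 2028 to 18 January 2029.
18 January 2029 falls on a Thursday, which is a business day, so no adjustment is needed.
The final due date is 18 January 2029.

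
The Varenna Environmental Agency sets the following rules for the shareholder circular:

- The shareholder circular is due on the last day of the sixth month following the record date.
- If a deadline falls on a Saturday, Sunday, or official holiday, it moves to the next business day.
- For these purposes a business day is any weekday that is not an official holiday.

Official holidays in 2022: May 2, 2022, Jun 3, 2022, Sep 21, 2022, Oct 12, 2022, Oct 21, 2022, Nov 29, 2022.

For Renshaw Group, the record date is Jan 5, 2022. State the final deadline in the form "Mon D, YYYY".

6 months after Jan 5, 2022 is July 2022; that month ends on Jul 31, 2022.
Because Jul 31, 2022 is a Sunday, the deadline becomes Aug 1, 2022 (Monday).
So the filing is due Aug 1, 2022.

Aug 1, 2022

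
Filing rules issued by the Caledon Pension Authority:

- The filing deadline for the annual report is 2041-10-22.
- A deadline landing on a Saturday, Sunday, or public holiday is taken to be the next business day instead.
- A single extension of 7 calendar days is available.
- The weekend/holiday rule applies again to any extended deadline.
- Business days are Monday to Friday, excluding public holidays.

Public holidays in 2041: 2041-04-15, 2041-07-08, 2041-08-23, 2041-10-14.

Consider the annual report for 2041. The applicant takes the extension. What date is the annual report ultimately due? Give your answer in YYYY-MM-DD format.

Start from the fixed due date, 2041-10-22.
Since 2041-10-22 is a Tuesday and not a holiday, the date is unchanged.
Add the 7 calendar-day extension to 2041-10-22: 2041-10-29.
2041-10-29 falls on a Tuesday, which is a business day, so no adjustment is needed.
So the filing is due 2041-10-29.

2041-10-29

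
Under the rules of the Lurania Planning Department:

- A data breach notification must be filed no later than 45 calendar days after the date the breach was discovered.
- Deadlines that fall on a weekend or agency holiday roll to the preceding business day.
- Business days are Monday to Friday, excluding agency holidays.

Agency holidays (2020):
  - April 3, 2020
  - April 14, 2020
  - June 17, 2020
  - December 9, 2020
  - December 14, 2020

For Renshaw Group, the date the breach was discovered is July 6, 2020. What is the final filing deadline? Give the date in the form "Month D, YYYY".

August 20, 2020

45 calendar days after July 6, 2020 is August 20, 2020.
Since August 20, 2020 is a Thursday and not a holiday, the date is unchanged.
The final due date is August 20, 2020.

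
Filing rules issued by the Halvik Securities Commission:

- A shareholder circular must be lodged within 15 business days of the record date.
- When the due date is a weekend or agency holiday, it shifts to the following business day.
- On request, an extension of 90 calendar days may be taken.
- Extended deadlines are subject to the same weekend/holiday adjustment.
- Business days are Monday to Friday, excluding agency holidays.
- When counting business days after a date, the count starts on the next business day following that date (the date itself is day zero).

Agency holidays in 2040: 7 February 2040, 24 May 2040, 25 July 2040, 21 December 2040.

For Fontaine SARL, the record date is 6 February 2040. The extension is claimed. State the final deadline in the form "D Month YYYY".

Counting 15 business days after 6 February 2040 (skipping weekends and listed holidays) reaches 28 February 2040.
28 February 2040 falls on a Tuesday, which is a business day, so no adjustment is needed.
Add the 90 calendar-day extension to 28 February 2040: 28 May 2040.
28 May 2040 is a Monday and not a listed holiday, so it stands.
Deadline: 28 May 2040.

28 May 2040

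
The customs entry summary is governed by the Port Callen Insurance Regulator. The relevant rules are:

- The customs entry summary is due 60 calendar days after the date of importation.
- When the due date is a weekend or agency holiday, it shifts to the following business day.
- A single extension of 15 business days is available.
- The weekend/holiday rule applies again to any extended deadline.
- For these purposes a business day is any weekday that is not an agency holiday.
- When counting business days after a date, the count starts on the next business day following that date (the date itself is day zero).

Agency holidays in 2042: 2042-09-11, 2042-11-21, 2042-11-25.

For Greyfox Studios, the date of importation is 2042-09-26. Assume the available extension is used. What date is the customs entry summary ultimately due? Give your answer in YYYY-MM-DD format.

2042-12-17

Trigger date 2042-09-26 + 60 calendar days = 2042-11-25.
2042-11-25 is a listed holiday, so it moves to the next business day, 2042-11-26 (Wednesday).
The 15-business-day extension runs from 2042-11-26 to 2042-12-17.
Since 2042-12-17 is a Wednesday and not a holiday, the date is unchanged.
Deadline: 2042-12-17.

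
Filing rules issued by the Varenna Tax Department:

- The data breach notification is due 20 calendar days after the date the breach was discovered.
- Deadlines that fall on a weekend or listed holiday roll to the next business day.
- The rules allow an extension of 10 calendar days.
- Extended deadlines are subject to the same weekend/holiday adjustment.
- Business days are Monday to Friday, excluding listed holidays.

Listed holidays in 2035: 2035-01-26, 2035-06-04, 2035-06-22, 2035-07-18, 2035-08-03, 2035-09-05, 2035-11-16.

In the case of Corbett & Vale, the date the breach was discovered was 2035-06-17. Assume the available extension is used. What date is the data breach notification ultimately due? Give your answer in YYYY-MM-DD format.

2035-07-19

Trigger date 2035-06-17 + 20 calendar days = 2035-07-07.
2035-07-07 is a Saturday; the next business day is 2035-07-09 (Monday).
With the 10-day extension, 2035-07-09 becomes 2035-07-19.
2035-07-19 (Thursday) is already a business day.
So the filing is due 2035-07-19.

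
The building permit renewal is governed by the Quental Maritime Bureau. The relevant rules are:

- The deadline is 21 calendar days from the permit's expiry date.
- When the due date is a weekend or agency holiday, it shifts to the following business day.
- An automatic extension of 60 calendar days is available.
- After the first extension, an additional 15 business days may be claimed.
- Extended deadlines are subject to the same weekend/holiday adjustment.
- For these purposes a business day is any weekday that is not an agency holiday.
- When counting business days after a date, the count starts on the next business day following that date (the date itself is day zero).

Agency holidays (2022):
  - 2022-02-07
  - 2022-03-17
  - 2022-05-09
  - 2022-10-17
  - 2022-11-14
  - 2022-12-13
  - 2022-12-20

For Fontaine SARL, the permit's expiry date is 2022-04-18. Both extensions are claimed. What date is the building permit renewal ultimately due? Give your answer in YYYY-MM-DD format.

2022-08-01

Trigger date 2022-04-18 + 21 calendar days = 2022-05-09.
2022-05-09 falls on a listed holiday. Rolling to the next business day gives 2022-05-10, a Tuesday.
Applying the 60-calendar-day extension: 2022-05-10 + 60 days = 2022-07-09.
2022-07-09 falls on a Saturday. Rolling to the next business day gives 2022-07-11, a Monday.
The 15-business-day extension runs from 2022-07-11 to 2022-08-01.
2022-08-01 is a Monday and not a listed holiday, so it stands.
So the filing is due 2022-08-01.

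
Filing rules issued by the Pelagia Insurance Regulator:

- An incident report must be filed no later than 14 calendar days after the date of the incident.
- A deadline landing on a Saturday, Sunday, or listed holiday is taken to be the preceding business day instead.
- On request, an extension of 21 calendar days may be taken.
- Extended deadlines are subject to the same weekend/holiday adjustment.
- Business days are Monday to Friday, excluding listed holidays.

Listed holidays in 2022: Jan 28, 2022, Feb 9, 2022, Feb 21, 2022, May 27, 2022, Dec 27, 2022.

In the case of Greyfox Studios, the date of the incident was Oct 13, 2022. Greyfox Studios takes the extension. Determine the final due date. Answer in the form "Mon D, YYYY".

Nov 17, 2022

Adding 14 calendar days to Oct 13, 2022 gives Oct 27, 2022.
Oct 27, 2022 (Thursday) is already a business day.
Applying the 21-calendar-day extension: Oct 27, 2022 + 21 days = Nov 17, 2022.
Nov 17, 2022 (Thursday) is already a business day.
Final deadline: Nov 17, 2022.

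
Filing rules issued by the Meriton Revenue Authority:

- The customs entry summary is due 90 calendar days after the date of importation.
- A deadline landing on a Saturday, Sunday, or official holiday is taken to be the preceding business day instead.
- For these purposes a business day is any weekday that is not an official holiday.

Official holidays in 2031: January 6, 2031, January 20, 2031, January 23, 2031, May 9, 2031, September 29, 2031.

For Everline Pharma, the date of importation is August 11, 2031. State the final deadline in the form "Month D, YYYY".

From August 11, 2031, 90 calendar days later is November 9, 2031.
November 9, 2031 is a Sunday; the preceding business day is November 7, 2031 (Friday).
Deadline: November 7, 2031.

November 7, 2031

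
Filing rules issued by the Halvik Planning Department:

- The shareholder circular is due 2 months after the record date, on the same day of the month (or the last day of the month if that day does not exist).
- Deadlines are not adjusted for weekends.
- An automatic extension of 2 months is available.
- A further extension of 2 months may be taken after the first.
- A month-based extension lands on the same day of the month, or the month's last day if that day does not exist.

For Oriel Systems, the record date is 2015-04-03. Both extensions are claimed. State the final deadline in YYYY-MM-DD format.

Moving 2 months forward from 2015-04-03 on the corresponding day gives 2015-06-03.
2015-06-03 falls on a Wednesday. The rules make no weekend/holiday allowance, so it remains 2015-06-03.
Add 2 months to 2015-06-03: 2015-08-03.
2015-08-03 falls on a Monday. The rules make no weekend/holiday allowance, so it remains 2015-08-03.
The 2 months extension carries 2015-08-03 to 2015-10-03.
2015-10-03 falls on a Saturday. The rules make no weekend/holiday allowance, so it remains 2015-10-03.
The final due date is 2015-10-03.

2015-10-03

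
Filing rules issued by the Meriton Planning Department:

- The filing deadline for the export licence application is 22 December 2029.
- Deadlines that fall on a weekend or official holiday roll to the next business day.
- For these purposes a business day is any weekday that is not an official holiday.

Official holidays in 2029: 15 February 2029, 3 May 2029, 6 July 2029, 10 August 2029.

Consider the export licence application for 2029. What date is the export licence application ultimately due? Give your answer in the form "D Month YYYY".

Start from the fixed due date, 22 December 2029.
22 December 2029 is a Saturday, so it moves to the next business day, 24 December 2029 (Monday).
Deadline: 24 December 2029.

24 December 2029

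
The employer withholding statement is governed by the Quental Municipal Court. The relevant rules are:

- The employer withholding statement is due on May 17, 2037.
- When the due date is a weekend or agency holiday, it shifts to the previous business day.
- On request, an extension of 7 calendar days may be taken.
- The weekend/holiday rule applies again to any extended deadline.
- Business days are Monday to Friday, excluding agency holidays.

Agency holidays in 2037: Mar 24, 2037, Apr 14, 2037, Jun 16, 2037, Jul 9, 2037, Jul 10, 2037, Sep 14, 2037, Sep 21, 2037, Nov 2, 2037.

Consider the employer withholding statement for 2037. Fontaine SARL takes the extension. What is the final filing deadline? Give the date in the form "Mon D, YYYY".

May 22, 2037

Start from the fixed due date, May 17, 2037.
Because May 17, 2037 is a Sunday, the deadline becomes May 15, 2037 (Friday).
Applying the 7-calendar-day extension: May 15, 2037 + 7 days = May 22, 2037.
May 22, 2037 (Friday) is already a business day.
Final deadline: May 22, 2037.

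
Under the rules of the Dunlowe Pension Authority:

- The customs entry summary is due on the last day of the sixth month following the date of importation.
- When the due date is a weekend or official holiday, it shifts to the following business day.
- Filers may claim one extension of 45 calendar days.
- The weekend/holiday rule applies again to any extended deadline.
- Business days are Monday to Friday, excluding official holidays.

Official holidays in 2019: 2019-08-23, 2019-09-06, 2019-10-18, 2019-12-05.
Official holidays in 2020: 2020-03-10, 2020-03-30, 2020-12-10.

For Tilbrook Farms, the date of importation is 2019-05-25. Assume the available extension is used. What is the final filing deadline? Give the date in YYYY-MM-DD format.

6 months after 2019-05-25 falls in November 2019; the last day of that month is 2019-11-30.
Because 2019-11-30 is a Saturday, the deadline becomes 2019-12-02 (Monday).
With the 45-day extension, 2019-12-02 becomes 2020-01-16.
Since 2020-01-16 is a Thursday and not a holiday, the date is unchanged.
Deadline: 2020-01-16.

2020-01-16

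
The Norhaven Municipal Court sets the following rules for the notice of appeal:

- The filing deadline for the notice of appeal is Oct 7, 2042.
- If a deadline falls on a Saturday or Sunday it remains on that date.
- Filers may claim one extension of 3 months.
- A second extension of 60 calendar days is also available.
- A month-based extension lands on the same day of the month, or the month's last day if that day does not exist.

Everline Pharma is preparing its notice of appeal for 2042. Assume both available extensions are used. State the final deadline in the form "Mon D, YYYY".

Mar 8, 2043

Start from the fixed due date, Oct 7, 2042.
Oct 7, 2042 falls on a Tuesday. The rules make no weekend/holiday allowance, so it remains Oct 7, 2042.
The 3 months extension carries Oct 7, 2042 to Jan 7, 2043.
No adjustment is made for weekends or holidays, so Jan 7, 2043 stands.
The 60-calendar-day extension moves the deadline from Jan 7, 2043 to Mar 8, 2043.
No adjustment is made for weekends or holidays, so Mar 8, 2043 stands.
The final due date is Mar 8, 2043.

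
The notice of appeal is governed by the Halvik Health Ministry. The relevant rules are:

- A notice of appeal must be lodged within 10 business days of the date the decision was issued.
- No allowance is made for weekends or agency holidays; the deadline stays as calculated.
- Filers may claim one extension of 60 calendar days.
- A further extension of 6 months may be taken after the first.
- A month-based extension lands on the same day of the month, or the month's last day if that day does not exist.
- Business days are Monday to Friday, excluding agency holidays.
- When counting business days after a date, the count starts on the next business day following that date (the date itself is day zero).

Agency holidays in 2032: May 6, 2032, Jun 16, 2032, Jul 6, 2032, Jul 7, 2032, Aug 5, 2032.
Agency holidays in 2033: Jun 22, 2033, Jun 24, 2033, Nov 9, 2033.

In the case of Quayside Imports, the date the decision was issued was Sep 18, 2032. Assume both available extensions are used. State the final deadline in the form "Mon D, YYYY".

May 30, 2033

Counting 10 business days after Sep 18, 2032 (skipping weekends and listed holidays) reaches Oct 1, 2032.
Oct 1, 2032 falls on a Friday. The rules make no weekend/holiday allowance, so it remains Oct 1, 2032.
Add the 60 calendar-day extension to Oct 1, 2032: Nov 30, 2032.
No adjustment is made for weekends or holidays, so Nov 30, 2032 stands.
Add 6 months to Nov 30, 2032: May 30, 2033.
No adjustment is made for weekends or holidays, so May 30, 2033 stands.
Deadline: May 30, 2033.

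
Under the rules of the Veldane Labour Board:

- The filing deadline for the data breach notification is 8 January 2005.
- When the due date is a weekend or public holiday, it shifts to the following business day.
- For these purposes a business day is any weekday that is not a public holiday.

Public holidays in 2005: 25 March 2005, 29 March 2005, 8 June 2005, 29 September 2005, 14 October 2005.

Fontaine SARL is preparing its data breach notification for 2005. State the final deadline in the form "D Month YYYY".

The stated deadline is 8 January 2005.
Because 8 January 2005 is a Saturday, the deadline becomes 10 January 2005 (Monday).
Deadline: 10 January 2005.

10 January 2005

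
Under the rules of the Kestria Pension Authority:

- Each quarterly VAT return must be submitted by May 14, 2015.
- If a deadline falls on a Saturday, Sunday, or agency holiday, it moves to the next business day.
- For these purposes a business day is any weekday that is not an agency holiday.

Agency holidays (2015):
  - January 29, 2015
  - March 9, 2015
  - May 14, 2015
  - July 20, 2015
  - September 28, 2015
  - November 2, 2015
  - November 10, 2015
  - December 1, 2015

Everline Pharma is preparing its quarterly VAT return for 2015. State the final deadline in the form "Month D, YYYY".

May 15, 2015

The stated deadline is May 14, 2015.
May 14, 2015 is a listed holiday, so it moves to the next business day, May 15, 2015 (Friday).
Deadline: May 15, 2015.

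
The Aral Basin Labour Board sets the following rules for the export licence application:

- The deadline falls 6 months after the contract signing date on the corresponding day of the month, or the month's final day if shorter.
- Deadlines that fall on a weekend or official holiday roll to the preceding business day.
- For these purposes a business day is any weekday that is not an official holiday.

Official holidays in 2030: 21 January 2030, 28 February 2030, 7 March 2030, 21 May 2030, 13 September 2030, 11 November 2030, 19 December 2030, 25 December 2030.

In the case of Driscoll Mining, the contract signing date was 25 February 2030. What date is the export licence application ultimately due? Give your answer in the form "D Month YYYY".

23 August 2030

6 months from 25 February 2030 is 25 August 2030.
25 August 2030 is a Sunday; the preceding business day is 23 August 2030 (Friday).
So the filing is due 23 August 2030.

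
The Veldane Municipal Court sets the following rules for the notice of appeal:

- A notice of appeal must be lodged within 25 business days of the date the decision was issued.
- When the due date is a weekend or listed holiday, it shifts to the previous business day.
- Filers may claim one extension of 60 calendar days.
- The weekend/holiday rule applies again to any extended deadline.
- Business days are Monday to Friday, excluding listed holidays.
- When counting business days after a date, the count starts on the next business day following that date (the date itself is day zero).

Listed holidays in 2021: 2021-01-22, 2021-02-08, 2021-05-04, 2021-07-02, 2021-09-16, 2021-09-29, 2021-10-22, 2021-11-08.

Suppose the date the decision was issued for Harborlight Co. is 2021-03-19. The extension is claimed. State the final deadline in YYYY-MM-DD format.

2021-06-22

25 business days after 2021-03-19, excluding weekends and holidays, is 2021-04-23.
2021-04-23 is a Friday and not a listed holiday, so it stands.
Add the 60 calendar-day extension to 2021-04-23: 2021-06-22.
2021-06-22 falls on a Tuesday, which is a business day, so no adjustment is needed.
The final due date is 2021-06-22.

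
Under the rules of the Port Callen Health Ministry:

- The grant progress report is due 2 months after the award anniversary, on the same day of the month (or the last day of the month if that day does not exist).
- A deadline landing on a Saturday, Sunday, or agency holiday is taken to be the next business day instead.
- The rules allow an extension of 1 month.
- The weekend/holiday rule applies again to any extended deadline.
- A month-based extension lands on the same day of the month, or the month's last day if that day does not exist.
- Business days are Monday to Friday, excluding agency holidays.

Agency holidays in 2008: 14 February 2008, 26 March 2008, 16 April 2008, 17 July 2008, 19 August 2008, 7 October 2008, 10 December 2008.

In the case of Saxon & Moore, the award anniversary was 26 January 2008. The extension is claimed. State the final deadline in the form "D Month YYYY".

28 April 2008

2 months after 26 January 2008, on the same day of the month, is 26 March 2008.
26 March 2008 falls on a listed holiday. Rolling to the next business day gives 27 March 2008, a Thursday.
The 1 month extension carries 27 March 2008 to 27 April 2008.
Because 27 April 2008 is a Sunday, the deadline becomes 28 April 2008 (Monday).
So the filing is due 28 April 2008.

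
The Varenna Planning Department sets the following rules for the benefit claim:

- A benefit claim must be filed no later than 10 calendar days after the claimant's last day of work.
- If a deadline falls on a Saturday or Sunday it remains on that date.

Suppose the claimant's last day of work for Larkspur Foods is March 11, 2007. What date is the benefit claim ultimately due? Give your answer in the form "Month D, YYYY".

March 21, 2007

Trigger date March 11, 2007 + 10 calendar days = March 21, 2007.
March 21, 2007 falls on a Wednesday. The rules make no weekend/holiday allowance, so it remains March 21, 2007.
So the filing is due March 21, 2007.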